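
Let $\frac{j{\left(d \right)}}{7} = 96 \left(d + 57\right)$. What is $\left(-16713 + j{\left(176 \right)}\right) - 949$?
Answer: $138914$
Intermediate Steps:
$j{\left(d \right)} = 38304 + 672 d$ ($j{\left(d \right)} = 7 \cdot 96 \left(d + 57\right) = 7 \cdot 96 \left(57 + d\right) = 7 \left(5472 + 96 d\right) = 38304 + 672 d$)
$\left(-16713 + j{\left(176 \right)}\right) - 949 = \left(-16713 + \left(38304 + 672 \cdot 176\right)\right) - 949 = \left(-16713 + \left(38304 + 118272\right)\right) - 949 = \left(-16713 + 156576\right) - 949 = 139863 - 949 = 138914$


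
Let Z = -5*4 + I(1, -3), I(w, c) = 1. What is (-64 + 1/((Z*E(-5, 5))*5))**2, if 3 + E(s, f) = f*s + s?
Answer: 40256008321/9828225 ≈ 4096.0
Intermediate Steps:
E(s, f) = -3 + s + f*s (E(s, f) = -3 + (f*s + s) = -3 + (s + f*s) = -3 + s + f*s)
Z = -19 (Z = -5*4 + 1 = -20 + 1 = -19)
(-64 + 1/((Z*E(-5, 5))*5))**2 = (-64 + 1/(-19*(-3 - 5 + 5*(-5))*5))**2 = (-64 + 1/(-19*(-3 - 5 - 25)*5))**2 = (-64 + 1/(-19*(-33)*5))**2 = (-64 + 1/(627*5))**2 = (-64 + 1/3135)**2 = (-200639/3135)**2 = 40256008321/9828225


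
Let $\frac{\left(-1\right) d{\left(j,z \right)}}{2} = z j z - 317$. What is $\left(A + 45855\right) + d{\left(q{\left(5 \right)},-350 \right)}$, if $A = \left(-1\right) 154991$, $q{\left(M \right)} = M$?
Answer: $-1333502$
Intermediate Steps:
$d{\left(j,z \right)} = 634 - 2 j z^{2}$ ($d{\left(j,z \right)} = - 2 \left(z j z - 317\right) = - 2 \left(j z z - 317\right) = - 2 \left(j z^{2} - 317\right) = - 2 \left(-317 + j z^{2}\right) = 634 - 2 j z^{2}$)
$A = -154991$
$\left(A + 45855\right) + d{\left(q{\left(5 \right)},-350 \right)} = \left(-154991 + 45855\right) + \left(634 - 10 \left(-350\right)^{2}\right) = -109136 + \left(634 - 10 \cdot 122500\right) = -109136 + \left(634 - 1225000\right) = -109136 - 1224366 = -1333502$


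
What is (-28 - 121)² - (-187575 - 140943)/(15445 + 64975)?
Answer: 892866469/40210 ≈ 22205.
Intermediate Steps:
(-28 - 121)² - (-187575 - 140943)/(15445 + 64975) = (-149)² - (-328518)/80420 = 22201 - (-328518)/80420 = 22201 - 1*(-164259/40210) = 22201 + 164259/40210 = 892866469/40210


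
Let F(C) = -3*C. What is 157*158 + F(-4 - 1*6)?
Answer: 24836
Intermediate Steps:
157*158 + F(-4 - 1*6) = 157*158 - 3*(-4 - 1*6) = 24806 - 3*(-4 - 6) = 24806 - 3*(-10) = 24806 + 30 = 24836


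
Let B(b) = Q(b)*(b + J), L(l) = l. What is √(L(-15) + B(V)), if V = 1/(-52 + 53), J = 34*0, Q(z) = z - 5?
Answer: I*√19 ≈ 4.3589*I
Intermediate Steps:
Q(z) = -5 + z
J = 0
V = 1 (V = 1/1 = 1)
B(b) = b*(-5 + b) (B(b) = (-5 + b)*(b + 0) = (-5 + b)*b = b*(-5 + b))
√(L(-15) + B(V)) = √(-15 + 1*(-5 + 1)) = √(-15 + 1*(-4)) = √(-15 - 4) = √(-19) = I*√19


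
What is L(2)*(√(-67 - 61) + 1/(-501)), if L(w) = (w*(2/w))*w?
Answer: -4/501 + 32*I*√2 ≈ -0.007984 + 45.255*I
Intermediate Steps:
L(w) = 2*w
L(2)*(√(-67 - 61) + 1/(-501)) = (2*2)*(√(-67 - 61) + 1/(-501)) = 4*(√(-128) - 1/501) = 4*(8*I*√2 - 1/501) = 4*(-1/501 + 8*I*√2) = -4/501 + 32*I*√2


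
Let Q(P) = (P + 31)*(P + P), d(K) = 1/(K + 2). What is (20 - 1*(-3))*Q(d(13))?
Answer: 21436/225 ≈ 95.271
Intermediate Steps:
d(K) = 1/(2 + K)
Q(P) = 2*P*(31 + P) (Q(P) = (31 + P)*(2*P) = 2*P*(31 + P))
(20 - 1*(-3))*Q(d(13)) = (20 - 1*(-3))*(2*(31 + 1/(2 + 13))/(2 + 13)) = (20 + 3)*(2*(31 + 1/15)/15) = 23*(2*(1/15)*(31 + 1/15)) = 23*(2*(1/15)*(466/15)) = 23*(932/225) = 21436/225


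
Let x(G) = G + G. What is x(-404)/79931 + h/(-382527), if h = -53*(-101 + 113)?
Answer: -86081900/10191921879 ≈ -0.0084461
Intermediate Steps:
x(G) = 2*G
h = -636 (h = -53*12 = -636)
x(-404)/79931 + h/(-382527) = (2*(-404))/79931 - 636/(-382527) = -808*1/79931 - 636*(-1/382527) = -808/79931 + 212/127509 = -86081900/10191921879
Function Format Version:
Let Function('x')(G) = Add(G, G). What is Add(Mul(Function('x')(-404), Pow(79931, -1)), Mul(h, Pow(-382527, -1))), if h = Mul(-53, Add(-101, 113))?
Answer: Rational(-86081900, 10191921879) ≈ -0.0084461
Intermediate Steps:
Function('x')(G) = Mul(2, G)
h = -636 (h = Mul(-53, 12) = -636)
Add(Mul(Function('x')(-404), Pow(79931, -1)), Mul(h, Pow(-382527, -1))) = Add(Mul(Mul(2, -404), Pow(79931, -1)), Mul(-636, Pow(-382527, -1))) = Add(Mul(-808, Rational(1, 79931)), Mul(-636, Rational(-1, 382527))) = Add(Rational(-808, 79931), Rational(212, 127509)) = Rational(-86081900, 10191921879)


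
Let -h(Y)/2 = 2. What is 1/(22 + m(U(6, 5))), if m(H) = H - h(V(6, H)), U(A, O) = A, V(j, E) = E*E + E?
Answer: 1/32 ≈ 0.031250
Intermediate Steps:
V(j, E) = E + E² (V(j, E) = E² + E = E + E²)
h(Y) = -4 (h(Y) = -2*2 = -4)
m(H) = 4 + H (m(H) = H - 1*(-4) = H + 4 = 4 + H)
1/(22 + m(U(6, 5))) = 1/(22 + (4 + 6)) = 1/(22 + 10) = 1/32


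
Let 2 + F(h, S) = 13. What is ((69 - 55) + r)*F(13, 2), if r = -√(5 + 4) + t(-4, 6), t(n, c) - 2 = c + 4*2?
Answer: 297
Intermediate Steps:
t(n, c) = 10 + c (t(n, c) = 2 + (c + 4*2) = 2 + (c + 8) = 2 + (8 + c) = 10 + c)
F(h, S) = 11 (F(h, S) = -2 + 13 = 11)
r = 13 (r = -√(5 + 4) + (10 + 6) = -√9 + 16 = -1*3 + 16 = -3 + 16 = 13)
((69 - 55) + r)*F(13, 2) = ((69 - 55) + 13)*11 = (14 + 13)*11 = 27*11 = 297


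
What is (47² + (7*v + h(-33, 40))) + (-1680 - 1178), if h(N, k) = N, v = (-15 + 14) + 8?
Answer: -633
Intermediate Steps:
v = 7 (v = -1 + 8 = 7)
(47² + (7*v + h(-33, 40))) + (-1680 - 1178) = (47² + (7*7 - 33)) + (-1680 - 1178) = (2209 + (49 - 33)) - 2858 = (2209 + 16) - 2858 = 2225 - 2858 = -633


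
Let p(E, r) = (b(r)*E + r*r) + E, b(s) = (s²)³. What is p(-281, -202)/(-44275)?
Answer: 19090378388367861/44275 ≈ 4.3118e+11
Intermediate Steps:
b(s) = s⁶
p(E, r) = E + r² + E*r⁶ (p(E, r) = (r⁶*E + r*r) + E = (E*r⁶ + r²) + E = (r² + E*r⁶) + E = E + r² + E*r⁶)
p(-281, -202)/(-44275) = (-281 + (-202)² - 281*(-202)⁶)/(-44275) = (-281 + 40804 - 281*67937289638464)*(-1/44275) = (-281 + 40804 - 19090378388408384)*(-1/44275) = -19090378388367861*(-1/44275) = 19090378388367861/44275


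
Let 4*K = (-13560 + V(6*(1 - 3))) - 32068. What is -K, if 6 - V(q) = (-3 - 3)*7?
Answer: 11395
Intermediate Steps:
V(q) = 48 (V(q) = 6 - (-3 - 3)*7 = 6 - (-6)*7 = 6 - 1*(-42) = 6 + 42 = 48)
K = -11395 (K = ((-13560 + 48) - 32068)/4 = (-13512 - 32068)/4 = (¼)*(-45580) = -11395)
-K = -1*(-11395) = 11395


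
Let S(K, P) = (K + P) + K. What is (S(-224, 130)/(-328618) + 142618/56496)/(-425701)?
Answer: -11721201913/1975848890443032 ≈ -5.9322e-6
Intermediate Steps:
S(K, P) = P + 2*K
(S(-224, 130)/(-328618) + 142618/56496)/(-425701) = ((130 + 2*(-224))/(-328618) + 142618/56496)/(-425701) = ((130 - 448)*(-1/328618) + 142618*(1/56496))*(-1/425701) = (-318*(-1/328618) + 71309/28248)*(-1/425701) = (159/164309 + 71309/28248)*(-1/425701) = (11721201913/4641400632)*(-1/425701) = -11721201913/1975848890443032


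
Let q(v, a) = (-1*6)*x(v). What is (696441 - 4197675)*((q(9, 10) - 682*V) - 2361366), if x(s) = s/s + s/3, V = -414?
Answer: 7279212537828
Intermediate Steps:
x(s) = 1 + s/3 (x(s) = 1 + s*(1/3) = 1 + s/3)
q(v, a) = -6 - 2*v (q(v, a) = (-1*6)*(1 + v/3) = -6*(1 + v/3) = -6 - 2*v)
(696441 - 4197675)*((q(9, 10) - 682*V) - 2361366) = (696441 - 4197675)*(((-6 - 2*9) - 682*(-414)) - 2361366) = -3501234*(((-6 - 18) + 282348) - 2361366) = -3501234*((-24 + 282348) - 2361366) = -3501234*(282324 - 2361366) = -3501234*(-2079042) = 7279212537828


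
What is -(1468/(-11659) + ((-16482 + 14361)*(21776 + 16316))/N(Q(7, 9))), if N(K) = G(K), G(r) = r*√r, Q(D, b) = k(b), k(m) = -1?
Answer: 1468/11659 + 80793132*I ≈ 0.12591 + 8.0793e+7*I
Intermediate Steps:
Q(D, b) = -1
G(r) = r^(3/2)
N(K) = K^(3/2)
-(1468/(-11659) + ((-16482 + 14361)*(21776 + 16316))/N(Q(7, 9))) = -(1468/(-11659) + ((-16482 + 14361)*(21776 + 16316))/((-1)^(3/2))) = -(1468*(-1/11659) + (-2121*38092)/((-I))) = -(-1468/11659 - 80793132*I) = 1468/11659 + 80793132*I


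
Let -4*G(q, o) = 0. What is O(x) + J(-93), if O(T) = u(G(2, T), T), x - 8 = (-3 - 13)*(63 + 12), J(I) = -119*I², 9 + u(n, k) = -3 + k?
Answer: -1030435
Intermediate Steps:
G(q, o) = 0 (G(q, o) = -¼*0 = 0)
u(n, k) = -12 + k (u(n, k) = -9 + (-3 + k) = -12 + k)
x = -1192 (x = 8 + (-3 - 13)*(63 + 12) = 8 - 16*75 = 8 - 1200 = -1192)
O(T) = -12 + T
O(x) + J(-93) = (-12 - 1192) - 119*(-93)² = -1204 - 119*8649 = -1204 - 1029231 = -1030435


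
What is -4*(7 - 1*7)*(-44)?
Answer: 0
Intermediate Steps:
-4*(7 - 1*7)*(-44) = -4*(7 - 7)*(-44) = -4*0*(-44) = 0*(-44) = 0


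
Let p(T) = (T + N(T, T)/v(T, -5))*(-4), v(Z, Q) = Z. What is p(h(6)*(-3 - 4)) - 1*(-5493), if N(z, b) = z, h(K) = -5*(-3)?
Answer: 5909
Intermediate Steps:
h(K) = 15
p(T) = -4 - 4*T (p(T) = (T + T/T)*(-4) = (T + 1)*(-4) = (1 + T)*(-4) = -4 - 4*T)
p(h(6)*(-3 - 4)) - 1*(-5493) = (-4 - 60*(-3 - 4)) - 1*(-5493) = (-4 - 60*(-7)) + 5493 = (-4 - 4*(-105)) + 5493 = (-4 + 420) + 5493 = 416 + 5493 = 5909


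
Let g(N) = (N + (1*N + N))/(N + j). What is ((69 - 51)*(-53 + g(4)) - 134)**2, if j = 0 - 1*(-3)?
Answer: 54760000/49 ≈ 1.1176e+6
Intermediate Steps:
j = 3 (j = 0 + 3 = 3)
g(N) = 3*N/(3 + N) (g(N) = (N + (1*N + N))/(N + 3) = (N + (N + N))/(3 + N) = (N + 2*N)/(3 + N) = (3*N)/(3 + N) = 3*N/(3 + N))
((69 - 51)*(-53 + g(4)) - 134)**2 = ((69 - 51)*(-53 + 3*4/(3 + 4)) - 134)**2 = (18*(-53 + 3*4/7) - 134)**2 = (18*(-53 + 3*4*(1/7)) - 134)**2 = (18*(-53 + 12/7) - 134)**2 = (18*(-359/7) - 134)**2 = (-6462/7 - 134)**2 = (-7400/7)**2 = 54760000/49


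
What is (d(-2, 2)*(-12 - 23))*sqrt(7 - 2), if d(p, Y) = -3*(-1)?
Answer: -105*sqrt(5) ≈ -234.79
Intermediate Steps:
d(p, Y) = 3
(d(-2, 2)*(-12 - 23))*sqrt(7 - 2) = (3*(-12 - 23))*sqrt(7 - 2) = (3*(-35))*sqrt(5) = -105*sqrt(5)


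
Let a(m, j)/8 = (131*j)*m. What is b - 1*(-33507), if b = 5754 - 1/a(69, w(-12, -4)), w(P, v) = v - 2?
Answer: 17034248593/433872 ≈ 39261.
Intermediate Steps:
w(P, v) = -2 + v
a(m, j) = 1048*j*m (a(m, j) = 8*((131*j)*m) = 8*(131*j*m) = 1048*j*m)
b = 2496499489/433872 (b = 5754 - 1/(1048*(-2 - 4)*69) = 5754 - 1/(1048*(-6)*69) = 5754 - 1/(-433872) = 5754 - 1*(-1/433872) = 5754 + 1/433872 = 2496499489/433872 ≈ 5754.0)
b - 1*(-33507) = 2496499489/433872 - 1*(-33507) = 2496499489/433872 + 33507 = 17034248593/433872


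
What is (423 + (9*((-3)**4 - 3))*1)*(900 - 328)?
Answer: 643500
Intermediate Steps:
(423 + (9*((-3)**4 - 3))*1)*(900 - 328) = (423 + (9*(81 - 3))*1)*572 = (423 + (9*78)*1)*572 = (423 + 702*1)*572 = (423 + 702)*572 = 1125*572 = 643500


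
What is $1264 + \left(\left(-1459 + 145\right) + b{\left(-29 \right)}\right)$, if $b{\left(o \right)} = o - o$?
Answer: $-50$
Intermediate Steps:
$b{\left(o \right)} = 0$
$1264 + \left(\left(-1459 + 145\right) + b{\left(-29 \right)}\right) = 1264 + \left(\left(-1459 + 145\right) + 0\right) = 1264 + \left(-1314 + 0\right) = 1264 - 1314 = -50$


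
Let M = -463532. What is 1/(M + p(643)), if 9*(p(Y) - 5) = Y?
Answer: -9/4171100 ≈ -2.1577e-6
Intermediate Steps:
p(Y) = 5 + Y/9
1/(M + p(643)) = 1/(-463532 + (5 + (⅑)*643)) = 1/(-463532 + (5 + 643/9)) = 1/(-463532 + 688/9) = 1/(-4171100/9) = -9/4171100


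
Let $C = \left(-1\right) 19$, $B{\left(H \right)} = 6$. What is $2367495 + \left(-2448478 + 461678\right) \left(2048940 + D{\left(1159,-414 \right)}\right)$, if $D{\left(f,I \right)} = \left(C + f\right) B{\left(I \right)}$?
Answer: $-4084421336505$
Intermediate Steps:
$C = -19$
$D{\left(f,I \right)} = -114 + 6 f$ ($D{\left(f,I \right)} = \left(-19 + f\right) 6 = -114 + 6 f$)
$2367495 + \left(-2448478 + 461678\right) \left(2048940 + D{\left(1159,-414 \right)}\right) = 2367495 + \left(-2448478 + 461678\right) \left(2048940 + \left(-114 + 6 \cdot 1159\right)\right) = 2367495 - 1986800 \left(2048940 + \left(-114 + 6954\right)\right) = 2367495 - 1986800 \left(2048940 + 6840\right) = 2367495 - 4084423704000 = -4084421336505$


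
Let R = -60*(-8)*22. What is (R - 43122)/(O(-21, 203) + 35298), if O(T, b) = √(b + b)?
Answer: -574686738/622974199 + 16281*√406/622974199 ≈ -0.92196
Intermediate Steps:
O(T, b) = √2*√b (O(T, b) = √(2*b) = √2*√b)
R = 10560 (R = 480*22 = 10560)
(R - 43122)/(O(-21, 203) + 35298) = (10560 - 43122)/(√2*√203 + 35298) = -32562/(√406 + 35298) = -32562/(35298 + √406)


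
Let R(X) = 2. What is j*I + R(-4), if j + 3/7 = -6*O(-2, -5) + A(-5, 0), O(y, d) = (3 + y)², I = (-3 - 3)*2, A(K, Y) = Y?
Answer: 554/7 ≈ 79.143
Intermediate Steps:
I = -12 (I = -6*2 = -12)
j = -45/7 (j = -3/7 + (-6*(3 - 2)² + 0) = -3/7 + (-6*1² + 0) = -3/7 + (-6*1 + 0) = -3/7 + (-6 + 0) = -3/7 - 6 = -45/7 ≈ -6.4286)
j*I + R(-4) = -45/7*(-12) + 2 = 540/7 + 2 = 554/7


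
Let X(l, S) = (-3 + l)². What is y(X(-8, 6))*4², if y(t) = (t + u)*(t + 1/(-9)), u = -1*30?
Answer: 1584128/9 ≈ 1.7601e+5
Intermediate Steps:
u = -30
y(t) = (-30 + t)*(-⅑ + t) (y(t) = (t - 30)*(t + 1/(-9)) = (-30 + t)*(t - ⅑) = (-30 + t)*(-⅑ + t))
y(X(-8, 6))*4² = (10/3 + ((-3 - 8)²)² - 271*(-3 - 8)²/9)*4² = (10/3 + ((-11)²)² - 271/9*(-11)²)*16 = (10/3 + 121² - 271/9*121)*16 = (10/3 + 14641 - 32791/9)*16 = (99008/9)*16 = 1584128/9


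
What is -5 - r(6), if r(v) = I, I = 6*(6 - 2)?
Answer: -29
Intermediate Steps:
I = 24 (I = 6*4 = 24)
r(v) = 24
-5 - r(6) = -5 - 1*24 = -5 - 24 = -29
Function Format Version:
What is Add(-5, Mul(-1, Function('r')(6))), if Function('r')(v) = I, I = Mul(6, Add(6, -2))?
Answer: -29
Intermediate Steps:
I = 24 (I = Mul(6, 4) = 24)
Function('r')(v) = 24
Add(-5, Mul(-1, Function('r')(6))) = Add(-5, Mul(-1, 24)) = Add(-5, -24) = -29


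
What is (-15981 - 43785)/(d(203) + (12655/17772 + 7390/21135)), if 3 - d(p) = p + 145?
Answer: 166287260552/956941277 ≈ 173.77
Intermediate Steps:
d(p) = -142 - p (d(p) = 3 - (p + 145) = 3 - (145 + p) = 3 + (-145 - p) = -142 - p)
(-15981 - 43785)/(d(203) + (12655/17772 + 7390/21135)) = (-15981 - 43785)/((-142 - 1*203) + (12655/17772 + 7390/21135)) = -59766/((-142 - 203) + (12655*(1/17772) + 7390*(1/21135))) = -59766/(-345 + (12655/17772 + 1478/4227)) = -59766/(-345 + 8862189/8346916) = -59766/(-2870823831/8346916) = -59766*(-8346916/2870823831) = 166287260552/956941277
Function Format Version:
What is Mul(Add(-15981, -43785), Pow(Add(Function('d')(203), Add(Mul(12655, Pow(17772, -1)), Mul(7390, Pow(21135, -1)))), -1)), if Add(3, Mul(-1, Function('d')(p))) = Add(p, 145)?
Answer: Rational(166287260552, 956941277) ≈ 173.77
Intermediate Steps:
Function('d')(p) = Add(-142, Mul(-1, p)) (Function('d')(p) = Add(3, Mul(-1, Add(p, 145))) = Add(3, Mul(-1, Add(145, p))) = Add(3, Add(-145, Mul(-1, p))) = Add(-142, Mul(-1, p)))
Mul(Add(-15981, -43785), Pow(Add(Function('d')(203), Add(Mul(12655, Pow(17772, -1)), Mul(7390, Pow(21135, -1)))), -1)) = Mul(Add(-15981, -43785), Pow(Add(Add(-142, Mul(-1, 203)), Add(Mul(12655, Pow(17772, -1)), Mul(7390, Pow(21135, -1)))), -1)) = Mul(-59766, Pow(Add(Add(-142, -203), Add(Mul(12655, Rational(1, 17772)), Mul(7390, Rational(1, 21135)))), -1)) = Mul(-59766, Pow(Add(-345, Add(Rational(12655, 17772), Rational(1478, 4227))), -1)) = Mul(-59766, Pow(Add(-345, Rational(8862189, 8346916)), -1)) = Mul(-59766, Pow(Rational(-2870823831, 8346916), -1)) = Mul(-59766, Rational(-8346916, 2870823831)) = Rational(166287260552, 956941277)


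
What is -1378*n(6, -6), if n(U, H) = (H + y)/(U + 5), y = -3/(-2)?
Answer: 6201/11 ≈ 563.73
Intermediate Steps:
y = 3/2 (y = -3*(-½) = 3/2 ≈ 1.5000)
n(U, H) = (3/2 + H)/(5 + U) (n(U, H) = (H + 3/2)/(U + 5) = (3/2 + H)/(5 + U))
-1378*n(6, -6) = -1378*(3/2 - 6)/(5 + 6) = -1378*(-9)/(11*2) = -1378*(-9/22) = 6201/11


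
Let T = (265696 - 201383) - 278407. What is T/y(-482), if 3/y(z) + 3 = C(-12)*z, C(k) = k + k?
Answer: -825332370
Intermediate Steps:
C(k) = 2*k
y(z) = 3/(-3 - 24*z) (y(z) = 3/(-3 + (2*(-12))*z) = 3/(-3 - 24*z))
T = -214094 (T = 64313 - 278407 = -214094)
T/y(-482) = -214094/((-1/(1 + 8*(-482)))) = -214094/((-1/(1 - 3856))) = -214094/((-1/(-3855))) = -214094/((-1*(-1/3855))) = -214094/1/3855 = -214094*3855 = -825332370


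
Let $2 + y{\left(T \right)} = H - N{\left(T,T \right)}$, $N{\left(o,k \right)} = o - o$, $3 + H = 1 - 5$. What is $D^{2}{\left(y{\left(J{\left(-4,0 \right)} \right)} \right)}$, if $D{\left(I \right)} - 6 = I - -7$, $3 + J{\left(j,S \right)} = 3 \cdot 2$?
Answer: $16$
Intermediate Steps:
$H = -7$ ($H = -3 + \left(1 - 5\right) = -3 - 4 = -7$)
$J{\left(j,S \right)} = 3$ ($J{\left(j,S \right)} = -3 + 3 \cdot 2 = -3 + 6 = 3$)
$N{\left(o,k \right)} = 0$
$y{\left(T \right)} = -9$ ($y{\left(T \right)} = -2 - 7 = -9$)
$D{\left(I \right)} = 13 + I$ ($D{\left(I \right)} = 6 + \left(I - -7\right) = 6 + \left(I + 7\right) = 6 + \left(7 + I\right) = 13 + I$)
$D^{2}{\left(y{\left(J{\left(-4,0 \right)} \right)} \right)} = \left(13 - 9\right)^{2} = 4^{2} = 16$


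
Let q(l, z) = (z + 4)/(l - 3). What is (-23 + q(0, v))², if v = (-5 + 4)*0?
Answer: 5329/9 ≈ 592.11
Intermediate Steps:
v = 0 (v = -1*0 = 0)
q(l, z) = (4 + z)/(-3 + l)
(-23 + q(0, v))² = (-23 + (4 + 0)/(-3 + 0))² = (-23 + 4/(-3))² = (-23 - ⅓*4)² = (-23 - 4/3)² = (-73/3)² = 5329/9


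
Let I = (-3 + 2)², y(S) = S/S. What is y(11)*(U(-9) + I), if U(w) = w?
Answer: -8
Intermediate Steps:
y(S) = 1
I = 1 (I = (-1)² = 1)
y(11)*(U(-9) + I) = 1*(-9 + 1) = 1*(-8) = -8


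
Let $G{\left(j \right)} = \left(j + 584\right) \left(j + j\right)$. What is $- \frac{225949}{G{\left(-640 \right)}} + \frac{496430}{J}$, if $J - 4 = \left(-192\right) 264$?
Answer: $- \frac{11759025379}{908257280} \approx -12.947$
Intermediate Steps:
$J = -50684$ ($J = 4 - 50688 = -50684$)
$G{\left(j \right)} = 2 j \left(584 + j\right)$ ($G{\left(j \right)} = \left(584 + j\right) 2 j = 2 j \left(584 + j\right)$)
$- \frac{225949}{G{\left(-640 \right)}} + \frac{496430}{J} = - \frac{225949}{2 \left(-640\right) \left(584 - 640\right)} + \frac{496430}{-50684} = - \frac{225949}{2 \left(-640\right) \left(-56\right)} + 496430 \left(- \frac{1}{50684}\right) = - \frac{225949}{71680} - \frac{248215}{25342} = - \frac{11759025379}{908257280}$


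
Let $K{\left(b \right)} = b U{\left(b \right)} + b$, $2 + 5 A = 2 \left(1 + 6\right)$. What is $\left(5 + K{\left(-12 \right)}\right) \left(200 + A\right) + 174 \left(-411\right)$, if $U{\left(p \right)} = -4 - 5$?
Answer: $- \frac{255358}{5} \approx -51072.0$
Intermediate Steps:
$U{\left(p \right)} = -9$ ($U{\left(p \right)} = -4 - 5 = -9$)
$A = \frac{12}{5}$ ($A = - \frac{2}{5} + \frac{2 \left(1 + 6\right)}{5} = - \frac{2}{5} + \frac{2 \cdot 7}{5} = - \frac{2}{5} + \frac{1}{5} \cdot 14 = - \frac{2}{5} + \frac{14}{5} = \frac{12}{5} \approx 2.4$)
$K{\left(b \right)} = - 8 b$ ($K{\left(b \right)} = b \left(-9\right) + b = - 9 b + b = - 8 b$)
$\left(5 + K{\left(-12 \right)}\right) \left(200 + A\right) + 174 \left(-411\right) = \left(5 - -96\right) \left(200 + \frac{12}{5}\right) + 174 \left(-411\right) = \left(5 + 96\right) \frac{1012}{5} - 71514 = 101 \cdot \frac{1012}{5} - 71514 = \frac{102212}{5} - 71514 = - \frac{255358}{5}$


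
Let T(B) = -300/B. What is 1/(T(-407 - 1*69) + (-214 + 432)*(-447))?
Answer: -119/11595999 ≈ -1.0262e-5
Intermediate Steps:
1/(T(-407 - 1*69) + (-214 + 432)*(-447)) = 1/(-300/(-407 - 1*69) + (-214 + 432)*(-447)) = 1/(-300/(-407 - 69) + 218*(-447)) = 1/(-300/(-476) - 97446) = 1/(-300*(-1/476) - 97446) = 1/(75/119 - 97446) = 1/(-11595999/119) = -119/11595999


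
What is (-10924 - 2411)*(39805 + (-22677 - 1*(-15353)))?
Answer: -433134135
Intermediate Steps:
(-10924 - 2411)*(39805 + (-22677 - 1*(-15353))) = -13335*(39805 + (-22677 + 15353)) = -13335*(39805 - 7324) = -13335*32481 = -433134135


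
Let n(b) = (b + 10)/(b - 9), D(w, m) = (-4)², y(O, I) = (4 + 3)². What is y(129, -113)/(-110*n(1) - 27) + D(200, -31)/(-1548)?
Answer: 10552/27477 ≈ 0.38403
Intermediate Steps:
y(O, I) = 49 (y(O, I) = 7² = 49)
D(w, m) = 16
n(b) = (10 + b)/(-9 + b)
y(129, -113)/(-110*n(1) - 27) + D(200, -31)/(-1548) = 49/(-110*(10 + 1)/(-9 + 1) - 27) + 16/(-1548) = 49/(-110*11/(-8) - 27) + 16*(-1/1548) = 49/(-(-55)*11/4 - 27) - 4/387 = 49/(-110*(-11/8) - 27) - 4/387 = 49/(605/4 - 27) - 4/387 = 49/(497/4) - 4/387 = 49*(4/497) - 4/387 = 28/71 - 4/387 = 10552/27477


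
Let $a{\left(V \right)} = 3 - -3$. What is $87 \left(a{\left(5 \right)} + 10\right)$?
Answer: $1392$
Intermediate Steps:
$a{\left(V \right)} = 6$ ($a{\left(V \right)} = 3 + 3 = 6$)
$87 \left(a{\left(5 \right)} + 10\right) = 87 \left(6 + 10\right) = 87 \cdot 16 = 1392$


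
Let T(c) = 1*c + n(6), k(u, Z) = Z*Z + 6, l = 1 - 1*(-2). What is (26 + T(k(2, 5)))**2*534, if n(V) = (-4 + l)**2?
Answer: 1796376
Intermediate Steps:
l = 3 (l = 1 + 2 = 3)
k(u, Z) = 6 + Z**2 (k(u, Z) = Z**2 + 6 = 6 + Z**2)
n(V) = 1 (n(V) = (-4 + 3)**2 = (-1)**2 = 1)
T(c) = 1 + c (T(c) = 1*c + 1 = c + 1 = 1 + c)
(26 + T(k(2, 5)))**2*534 = (26 + (1 + (6 + 5**2)))**2*534 = (26 + (1 + (6 + 25)))**2*534 = (26 + (1 + 31))**2*534 = (26 + 32)**2*534 = 58**2*534 = 3364*534 = 1796376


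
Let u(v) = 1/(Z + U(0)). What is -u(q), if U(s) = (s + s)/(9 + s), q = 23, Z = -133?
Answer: 1/133 ≈ 0.0075188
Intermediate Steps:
U(s) = 2*s/(9 + s) (U(s) = (2*s)/(9 + s) = 2*s/(9 + s))
u(v) = -1/133 (u(v) = 1/(-133 + 2*0/(9 + 0)) = 1/(-133 + 2*0/9) = 1/(-133 + 2*0*(1/9)) = 1/(-133 + 0) = 1/(-133) = -1/133)
-u(q) = -1*(-1/133) = 1/133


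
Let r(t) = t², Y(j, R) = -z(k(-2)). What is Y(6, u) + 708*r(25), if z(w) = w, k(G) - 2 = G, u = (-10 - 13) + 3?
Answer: 442500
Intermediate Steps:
u = -20 (u = -23 + 3 = -20)
k(G) = 2 + G
Y(j, R) = 0 (Y(j, R) = -(2 - 2) = -1*0 = 0)
Y(6, u) + 708*r(25) = 0 + 708*25² = 0 + 708*625 = 0 + 442500 = 442500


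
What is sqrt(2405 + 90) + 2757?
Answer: 2757 + sqrt(2495) ≈ 2806.9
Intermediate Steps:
sqrt(2405 + 90) + 2757 = sqrt(2495) + 2757 = 2757 + sqrt(2495)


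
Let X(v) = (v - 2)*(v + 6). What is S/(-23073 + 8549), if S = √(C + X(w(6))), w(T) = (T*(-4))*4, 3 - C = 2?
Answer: -√8821/14524 ≈ -0.0064666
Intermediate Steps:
C = 1 (C = 3 - 1*2 = 3 - 2 = 1)
w(T) = -16*T (w(T) = -4*T*4 = -16*T)
X(v) = (-2 + v)*(6 + v)
S = √8821 (S = √(1 + (-12 + (-16*6)² + 4*(-16*6))) = √(1 + (-12 + (-96)² + 4*(-96))) = √(1 + (-12 + 9216 - 384)) = √(1 + 8820) = √8821 ≈ 93.920)
S/(-23073 + 8549) = √8821/(-23073 + 8549) = √8821/(-14524) = -√8821/14524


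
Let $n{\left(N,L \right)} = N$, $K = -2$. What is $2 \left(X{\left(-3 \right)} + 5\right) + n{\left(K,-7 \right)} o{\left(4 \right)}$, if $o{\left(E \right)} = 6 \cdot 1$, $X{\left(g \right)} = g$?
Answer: $-8$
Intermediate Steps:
$o{\left(E \right)} = 6$
$2 \left(X{\left(-3 \right)} + 5\right) + n{\left(K,-7 \right)} o{\left(4 \right)} = 2 \left(-3 + 5\right) - 12 = 2 \cdot 2 - 12 = 4 - 12 = -8$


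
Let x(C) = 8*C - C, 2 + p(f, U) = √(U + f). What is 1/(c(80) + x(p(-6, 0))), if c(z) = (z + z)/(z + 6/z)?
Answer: -20521621/748999135 - 71814463*I*√6/4493994810 ≈ -0.027399 - 0.039143*I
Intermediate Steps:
c(z) = 2*z/(z + 6/z) (c(z) = (2*z)/(z + 6/z) = 2*z/(z + 6/z))
p(f, U) = -2 + √(U + f)
x(C) = 7*C
1/(c(80) + x(p(-6, 0))) = 1/(2*80²/(6 + 80²) + 7*(-2 + √(0 - 6))) = 1/(2*6400/(6 + 6400) + 7*(-2 + √(-6))) = 1/(2*6400/6406 + 7*(-2 + I*√6)) = 1/(2*6400*(1/6406) + (-14 + 7*I*√6)) = 1/(6400/3203 + (-14 + 7*I*√6)) = 1/(-38442/3203 + 7*I*√6)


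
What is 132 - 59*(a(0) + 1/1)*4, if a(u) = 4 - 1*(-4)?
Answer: -1992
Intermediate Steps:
a(u) = 8 (a(u) = 4 + 4 = 8)
132 - 59*(a(0) + 1/1)*4 = 132 - 59*(8 + 1/1)*4 = 132 - 59*(8 + 1)*4 = 132 - 531*4 = 132 - 59*36 = 132 - 2124 = -1992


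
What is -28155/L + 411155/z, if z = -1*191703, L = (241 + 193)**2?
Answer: -82840909145/36108410268 ≈ -2.2942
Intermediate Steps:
L = 188356 (L = 434**2 = 188356)
z = -191703
-28155/L + 411155/z = -28155/188356 + 411155/(-191703) = -28155*1/188356 + 411155*(-1/191703) = -28155/188356 - 411155/191703 = -82840909145/36108410268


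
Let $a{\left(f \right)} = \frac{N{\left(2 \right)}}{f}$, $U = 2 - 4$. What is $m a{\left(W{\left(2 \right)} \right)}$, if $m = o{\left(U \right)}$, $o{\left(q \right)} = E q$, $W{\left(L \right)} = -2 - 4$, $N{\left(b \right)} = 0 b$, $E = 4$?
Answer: $0$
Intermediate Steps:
$N{\left(b \right)} = 0$
$U = -2$ ($U = 2 - 4 = -2$)
$W{\left(L \right)} = -6$ ($W{\left(L \right)} = -2 - 4 = -6$)
$a{\left(f \right)} = 0$ ($a{\left(f \right)} = \frac{0}{f} = 0$)
$o{\left(q \right)} = 4 q$
$m = -8$ ($m = 4 \left(-2\right) = -8$)
$m a{\left(W{\left(2 \right)} \right)} = \left(-8\right) 0 = 0$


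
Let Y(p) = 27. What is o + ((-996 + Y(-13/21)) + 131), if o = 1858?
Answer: 1020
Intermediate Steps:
o + ((-996 + Y(-13/21)) + 131) = 1858 + ((-996 + 27) + 131) = 1858 + (-969 + 131) = 1858 - 838 = 1020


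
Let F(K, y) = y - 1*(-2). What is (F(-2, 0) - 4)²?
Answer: 4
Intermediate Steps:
F(K, y) = 2 + y (F(K, y) = y + 2 = 2 + y)
(F(-2, 0) - 4)² = ((2 + 0) - 4)² = (2 - 4)² = (-2)² = 4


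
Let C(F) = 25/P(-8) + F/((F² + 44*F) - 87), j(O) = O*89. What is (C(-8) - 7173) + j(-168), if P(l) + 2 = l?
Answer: -16595609/750 ≈ -22127.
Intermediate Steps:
j(O) = 89*O
P(l) = -2 + l
C(F) = -5/2 + F/(-87 + F² + 44*F) (C(F) = 25/(-2 - 8) + F/((F² + 44*F) - 87) = 25/(-10) + F/(-87 + F² + 44*F) = 25*(-⅒) + F/(-87 + F² + 44*F) = -5/2 + F/(-87 + F² + 44*F))
(C(-8) - 7173) + j(-168) = ((435 - 218*(-8) - 5*(-8)²)/(2*(-87 + (-8)² + 44*(-8))) - 7173) + 89*(-168) = ((435 + 1744 - 5*64)/(2*(-87 + 64 - 352)) - 7173) - 14952 = ((½)*(435 + 1744 - 320)/(-375) - 7173) - 14952 = ((½)*(-1/375)*1859 - 7173) - 14952 = (-1859/750 - 7173) - 14952 = -5381609/750 - 14952 = -16595609/750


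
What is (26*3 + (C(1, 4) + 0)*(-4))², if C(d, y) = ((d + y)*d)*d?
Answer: 3364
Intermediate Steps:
C(d, y) = d²*(d + y) (C(d, y) = (d*(d + y))*d = d²*(d + y))
(26*3 + (C(1, 4) + 0)*(-4))² = (26*3 + (1²*(1 + 4) + 0)*(-4))² = (78 + (1*5 + 0)*(-4))² = (78 + (5 + 0)*(-4))² = (78 + 5*(-4))² = (78 - 20)² = 58² = 3364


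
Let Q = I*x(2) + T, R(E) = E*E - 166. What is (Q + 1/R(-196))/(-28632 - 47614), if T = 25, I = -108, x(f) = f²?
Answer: 15567749/2916409500 ≈ 0.0053380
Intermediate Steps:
R(E) = -166 + E² (R(E) = E² - 166 = -166 + E²)
Q = -407 (Q = -108*2² + 25 = -108*4 + 25 = -432 + 25 = -407)
(Q + 1/R(-196))/(-28632 - 47614) = (-407 + 1/(-166 + (-196)²))/(-28632 - 47614) = (-407 + 1/(-166 + 38416))/(-76246) = (-407 + 1/38250)*(-1/76246) = -15567749/38250*(-1/76246) = 15567749/2916409500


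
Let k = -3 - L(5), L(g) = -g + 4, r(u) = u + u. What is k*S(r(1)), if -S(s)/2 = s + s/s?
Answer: 12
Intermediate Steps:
r(u) = 2*u
S(s) = -2 - 2*s (S(s) = -2*(s + s/s) = -2*(s + 1) = -2*(1 + s) = -2 - 2*s)
L(g) = 4 - g
k = -2 (k = -3 - (4 - 1*5) = -3 - (4 - 5) = -3 - 1*(-1) = -3 + 1 = -2)
k*S(r(1)) = -2*(-2 - 4) = -2*(-6) = 12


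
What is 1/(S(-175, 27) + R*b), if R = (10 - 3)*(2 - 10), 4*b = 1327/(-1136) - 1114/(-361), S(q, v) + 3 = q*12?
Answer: -205048/436721143 ≈ -0.00046952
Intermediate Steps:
S(q, v) = -3 + 12*q (S(q, v) = -3 + q*12 = -3 + 12*q)
b = 786457/1640384 (b = (1327/(-1136) - 1114/(-361))/4 = (1327*(-1/1136) - 1114*(-1/361))/4 = (-1327/1136 + 1114/361)/4 = (¼)*(786457/410096) = 786457/1640384 ≈ 0.47943)
R = -56 (R = 7*(-8) = -56)
1/(S(-175, 27) + R*b) = 1/((-3 + 12*(-175)) - 56*786457/1640384) = 1/((-3 - 2100) - 5505199/205048) = 1/(-2103 - 5505199/205048) = 1/(-436721143/205048) = -205048/436721143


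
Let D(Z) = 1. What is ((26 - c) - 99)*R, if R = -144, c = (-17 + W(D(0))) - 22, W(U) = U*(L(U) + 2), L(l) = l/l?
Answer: 5328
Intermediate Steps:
L(l) = 1
W(U) = 3*U (W(U) = U*(1 + 2) = U*3 = 3*U)
c = -36 (c = (-17 + 3*1) - 22 = (-17 + 3) - 22 = -14 - 22 = -36)
((26 - c) - 99)*R = ((26 - 1*(-36)) - 99)*(-144) = ((26 + 36) - 99)*(-144) = (62 - 99)*(-144) = -37*(-144) = 5328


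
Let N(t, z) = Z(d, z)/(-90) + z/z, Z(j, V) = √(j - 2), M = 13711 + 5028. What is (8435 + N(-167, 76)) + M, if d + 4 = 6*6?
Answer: 27175 - √30/90 ≈ 27175.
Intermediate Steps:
M = 18739
d = 32 (d = -4 + 6*6 = -4 + 36 = 32)
Z(j, V) = √(-2 + j)
N(t, z) = 1 - √30/90 (N(t, z) = √(-2 + 32)/(-90) + z/z = √30*(-1/90) + 1 = -√30/90 + 1 = 1 - √30/90)
(8435 + N(-167, 76)) + M = (8435 + (1 - √30/90)) + 18739 = (8436 - √30/90) + 18739 = 27175 - √30/90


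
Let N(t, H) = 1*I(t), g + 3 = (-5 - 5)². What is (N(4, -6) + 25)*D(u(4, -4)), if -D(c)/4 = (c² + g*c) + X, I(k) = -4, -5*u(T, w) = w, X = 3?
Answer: -170604/25 ≈ -6824.2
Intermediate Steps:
u(T, w) = -w/5
g = 97 (g = -3 + (-5 - 5)² = -3 + (-10)² = -3 + 100 = 97)
N(t, H) = -4 (N(t, H) = 1*(-4) = -4)
D(c) = -12 - 388*c - 4*c² (D(c) = -4*((c² + 97*c) + 3) = -4*(3 + c² + 97*c) = -12 - 388*c - 4*c²)
(N(4, -6) + 25)*D(u(4, -4)) = (-4 + 25)*(-12 - (-388)*(-4)/5 - 4*(-⅕*(-4))²) = 21*(-12 - 388*⅘ - 4*(⅘)²) = 21*(-12 - 1552/5 - 4*16/25) = 21*(-12 - 1552/5 - 64/25) = 21*(-8124/25) = -170604/25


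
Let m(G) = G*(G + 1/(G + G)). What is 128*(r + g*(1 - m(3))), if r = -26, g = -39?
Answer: 39104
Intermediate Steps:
m(G) = G*(G + 1/(2*G))
128*(r + g*(1 - m(3))) = 128*(-26 - 39*(1 - (½ + 3²))) = 128*(-26 - 39*(1 - (½ + 9))) = 128*(-26 - 39*(1 - 1*19/2)) = 128*(-26 - 39*(1 - 19/2)) = 128*(-26 - 39*(-17/2)) = 128*(-26 + 663/2) = 128*(611/2) = 39104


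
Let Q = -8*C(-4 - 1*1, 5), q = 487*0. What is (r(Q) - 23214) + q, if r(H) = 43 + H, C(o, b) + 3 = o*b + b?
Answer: -22987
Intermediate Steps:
C(o, b) = -3 + b + b*o (C(o, b) = -3 + (o*b + b) = -3 + (b*o + b) = -3 + (b + b*o) = -3 + b + b*o)
q = 0
Q = 184 (Q = -8*(-3 + 5 + 5*(-4 - 1*1)) = -8*(-3 + 5 + 5*(-4 - 1)) = -8*(-3 + 5 + 5*(-5)) = -8*(-3 + 5 - 25) = -8*(-23) = 184)
(r(Q) - 23214) + q = ((43 + 184) - 23214) + 0 = (227 - 23214) + 0 = -22987 + 0 = -22987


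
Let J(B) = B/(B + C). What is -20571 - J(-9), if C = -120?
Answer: -884556/43 ≈ -20571.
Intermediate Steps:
J(B) = B/(-120 + B) (J(B) = B/(B - 120) = B/(-120 + B))
-20571 - J(-9) = -20571 - (-9)/(-120 - 9) = -20571 - (-9)/(-129) = -20571 - (-9)*(-1)/129 = -20571 - 1*3/43 = -20571 - 3/43 = -884556/43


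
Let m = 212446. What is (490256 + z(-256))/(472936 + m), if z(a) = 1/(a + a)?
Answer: 251011071/350915584 ≈ 0.71530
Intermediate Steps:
z(a) = 1/(2*a)
(490256 + z(-256))/(472936 + m) = (490256 + (1/2)/(-256))/(472936 + 212446) = (490256 + (1/2)*(-1/256))/685382 = (490256 - 1/512)*(1/685382) = (251011071/512)*(1/685382) = 251011071/350915584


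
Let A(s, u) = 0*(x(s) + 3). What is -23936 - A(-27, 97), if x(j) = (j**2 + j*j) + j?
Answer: -23936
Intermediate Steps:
x(j) = j + 2*j**2 (x(j) = (j**2 + j**2) + j = 2*j**2 + j = j + 2*j**2)
A(s, u) = 0 (A(s, u) = 0*(s*(1 + 2*s) + 3) = 0*(3 + s*(1 + 2*s)) = 0)
-23936 - A(-27, 97) = -23936 - 1*0 = -23936 + 0 = -23936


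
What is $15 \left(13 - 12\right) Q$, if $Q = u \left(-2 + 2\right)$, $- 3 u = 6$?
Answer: $0$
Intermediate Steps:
$u = -2$ ($u = \left(- \frac{1}{3}\right) 6 = -2$)
$Q = 0$ ($Q = - 2 \left(-2 + 2\right) = \left(-2\right) 0 = 0$)
$15 \left(13 - 12\right) Q = 15 \left(13 - 12\right) 0 = 15 \cdot 1 \cdot 0 = 15 \cdot 0 = 0$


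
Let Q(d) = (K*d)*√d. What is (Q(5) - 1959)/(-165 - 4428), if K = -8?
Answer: 653/1531 + 40*√5/4593 ≈ 0.44599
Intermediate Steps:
Q(d) = -8*d^(3/2) (Q(d) = (-8*d)*√d = -8*d^(3/2))
(Q(5) - 1959)/(-165 - 4428) = (-40*√5 - 1959)/(-165 - 4428) = (-40*√5 - 1959)/(-4593) = (-40*√5 - 1959)*(-1/4593) = (-1959 - 40*√5)*(-1/4593) = 653/1531 + 40*√5/4593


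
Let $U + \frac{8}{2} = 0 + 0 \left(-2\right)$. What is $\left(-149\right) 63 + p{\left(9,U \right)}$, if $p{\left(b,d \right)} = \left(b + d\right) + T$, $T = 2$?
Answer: $-9380$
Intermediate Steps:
$U = -4$ ($U = -4 + \left(0 + 0 \left(-2\right)\right) = -4 + \left(0 + 0\right) = -4 + 0 = -4$)
$p{\left(b,d \right)} = 2 + b + d$ ($p{\left(b,d \right)} = \left(b + d\right) + 2 = 2 + b + d$)
$\left(-149\right) 63 + p{\left(9,U \right)} = \left(-149\right) 63 + \left(2 + 9 - 4\right) = -9387 + 7 = -9380$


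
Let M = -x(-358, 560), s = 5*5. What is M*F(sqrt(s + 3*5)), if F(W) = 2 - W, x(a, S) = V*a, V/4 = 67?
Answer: 191888 - 191888*sqrt(10) ≈ -4.1492e+5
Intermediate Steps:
V = 268 (V = 4*67 = 268)
s = 25
x(a, S) = 268*a
M = 95944 (M = -268*(-358) = -1*(-95944) = 95944)
M*F(sqrt(s + 3*5)) = 95944*(2 - sqrt(25 + 3*5)) = 95944*(2 - sqrt(25 + 15)) = 95944*(2 - sqrt(40)) = 95944*(2 - 2*sqrt(10)) = 191888 - 191888*sqrt(10)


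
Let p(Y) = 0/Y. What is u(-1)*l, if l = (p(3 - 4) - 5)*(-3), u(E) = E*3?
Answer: -45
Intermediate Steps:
u(E) = 3*E
p(Y) = 0
l = 15 (l = (0 - 5)*(-3) = -5*(-3) = 15)
u(-1)*l = (3*(-1))*15 = -3*15 = -45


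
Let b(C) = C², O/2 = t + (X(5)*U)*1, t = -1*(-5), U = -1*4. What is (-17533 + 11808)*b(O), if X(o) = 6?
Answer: -8266900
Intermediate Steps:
U = -4
t = 5
O = -38 (O = 2*(5 + (6*(-4))*1) = 2*(5 - 24*1) = 2*(5 - 24) = 2*(-19) = -38)
(-17533 + 11808)*b(O) = (-17533 + 11808)*(-38)² = -5725*1444 = -8266900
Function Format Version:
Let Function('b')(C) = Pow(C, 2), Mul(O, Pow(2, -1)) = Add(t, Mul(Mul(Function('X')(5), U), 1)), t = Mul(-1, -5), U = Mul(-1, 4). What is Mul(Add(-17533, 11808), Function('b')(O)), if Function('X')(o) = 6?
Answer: -8266900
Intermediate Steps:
U = -4
t = 5
O = -38 (O = Mul(2, Add(5, Mul(Mul(6, -4), 1))) = Mul(2, Add(5, Mul(-24, 1))) = Mul(2, Add(5, -24)) = Mul(2, -19) = -38)
Mul(Add(-17533, 11808), Function('b')(O)) = Mul(Add(-17533, 11808), Pow(-38, 2)) = Mul(-5725, 1444) = -8266900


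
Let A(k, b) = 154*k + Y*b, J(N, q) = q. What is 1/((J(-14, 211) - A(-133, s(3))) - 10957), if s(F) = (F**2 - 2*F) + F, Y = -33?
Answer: 1/9934 ≈ 0.00010066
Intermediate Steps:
s(F) = F**2 - F
A(k, b) = -33*b + 154*k (A(k, b) = 154*k - 33*b = -33*b + 154*k)
1/((J(-14, 211) - A(-133, s(3))) - 10957) = 1/((211 - (-99*(-1 + 3) + 154*(-133))) - 10957) = 1/((211 - (-99*2 - 20482)) - 10957) = 1/((211 - (-33*6 - 20482)) - 10957) = 1/((211 - (-198 - 20482)) - 10957) = 1/((211 - 1*(-20680)) - 10957) = 1/((211 + 20680) - 10957) = 1/(20891 - 10957) = 1/9934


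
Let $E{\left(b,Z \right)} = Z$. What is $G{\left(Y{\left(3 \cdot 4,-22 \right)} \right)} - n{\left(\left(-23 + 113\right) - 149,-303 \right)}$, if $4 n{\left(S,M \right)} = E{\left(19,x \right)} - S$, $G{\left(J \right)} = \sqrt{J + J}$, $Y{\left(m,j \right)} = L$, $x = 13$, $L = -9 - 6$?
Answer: $-18 + i \sqrt{30} \approx -18.0 + 5.4772 i$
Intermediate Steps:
$L = -15$
$Y{\left(m,j \right)} = -15$
$G{\left(J \right)} = \sqrt{2} \sqrt{J}$ ($G{\left(J \right)} = \sqrt{2 J} = \sqrt{2} \sqrt{J}$)
$n{\left(S,M \right)} = \frac{13}{4} - \frac{S}{4}$ ($n{\left(S,M \right)} = \frac{13 - S}{4} = \frac{13}{4} - \frac{S}{4}$)
$G{\left(Y{\left(3 \cdot 4,-22 \right)} \right)} - n{\left(\left(-23 + 113\right) - 149,-303 \right)} = \sqrt{2} \sqrt{-15} - \left(\frac{13}{4} - \frac{\left(-23 + 113\right) - 149}{4}\right) = \sqrt{2} i \sqrt{15} - \left(\frac{13}{4} - \frac{90 - 149}{4}\right) = i \sqrt{30} - \left(\frac{13}{4} - - \frac{59}{4}\right) = i \sqrt{30} - \left(\frac{13}{4} + \frac{59}{4}\right) = i \sqrt{30} - 18 = -18 + i \sqrt{30}$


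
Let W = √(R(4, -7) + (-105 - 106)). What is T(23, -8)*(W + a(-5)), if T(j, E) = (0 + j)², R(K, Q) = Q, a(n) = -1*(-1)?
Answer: 529 + 529*I*√218 ≈ 529.0 + 7810.6*I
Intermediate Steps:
a(n) = 1
T(j, E) = j²
W = I*√218 (W = √(-7 + (-105 - 106)) = √(-7 - 211) = √(-218) = I*√218 ≈ 14.765*I)
T(23, -8)*(W + a(-5)) = 23²*(I*√218 + 1) = 529*(1 + I*√218) = 529 + 529*I*√218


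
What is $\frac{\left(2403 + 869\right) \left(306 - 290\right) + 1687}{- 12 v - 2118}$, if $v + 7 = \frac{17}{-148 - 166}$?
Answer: $- \frac{2828041}{106412} \approx -26.576$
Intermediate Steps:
$v = - \frac{2215}{314}$ ($v = -7 + \frac{17}{-148 - 166} = -7 + \frac{17}{-314} = -7 + 17 \left(- \frac{1}{314}\right) = -7 - \frac{17}{314} = - \frac{2215}{314} \approx -7.0541$)
$\frac{\left(2403 + 869\right) \left(306 - 290\right) + 1687}{- 12 v - 2118} = \frac{\left(2403 + 869\right) \left(306 - 290\right) + 1687}{\left(-12\right) \left(- \frac{2215}{314}\right) - 2118} = \frac{3272 \cdot 16 + 1687}{\frac{13290}{157} - 2118} = \frac{52352 + 1687}{- \frac{319236}{157}} = 54039 \left(- \frac{157}{319236}\right) = - \frac{2828041}{106412}$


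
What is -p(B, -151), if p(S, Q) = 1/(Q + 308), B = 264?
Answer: -1/157 ≈ -0.0063694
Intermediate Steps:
p(S, Q) = 1/(308 + Q)
-p(B, -151) = -1/(308 - 151) = -1/157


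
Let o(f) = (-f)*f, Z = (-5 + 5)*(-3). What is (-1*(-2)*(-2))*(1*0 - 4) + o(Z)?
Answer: 16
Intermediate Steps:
Z = 0 (Z = 0*(-3) = 0)
o(f) = -f²
(-1*(-2)*(-2))*(1*0 - 4) + o(Z) = (-1*(-2)*(-2))*(1*0 - 4) - 1*0² = (2*(-2))*(0 - 4) - 1*0 = -4*(-4) + 0 = 16 + 0 = 16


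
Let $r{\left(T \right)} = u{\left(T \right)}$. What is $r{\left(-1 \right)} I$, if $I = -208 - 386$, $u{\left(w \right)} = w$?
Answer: $594$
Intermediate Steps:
$r{\left(T \right)} = T$
$I = -594$
$r{\left(-1 \right)} I = \left(-1\right) \left(-594\right) = 594$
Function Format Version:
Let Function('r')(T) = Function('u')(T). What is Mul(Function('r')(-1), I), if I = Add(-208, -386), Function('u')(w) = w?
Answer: 594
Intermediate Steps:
Function('r')(T) = T
I = -594
Mul(Function('r')(-1), I) = Mul(-1, -594) = 594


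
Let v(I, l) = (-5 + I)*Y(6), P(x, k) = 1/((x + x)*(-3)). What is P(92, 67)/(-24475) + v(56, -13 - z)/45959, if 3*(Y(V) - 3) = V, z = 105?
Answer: 3445146959/620915281800 ≈ 0.0055485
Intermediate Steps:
Y(V) = 3 + V/3
P(x, k) = -1/(6*x) (P(x, k) = 1/((2*x)*(-3)) = 1/(-6*x) = -1/(6*x))
v(I, l) = -25 + 5*I (v(I, l) = (-5 + I)*(3 + (⅓)*6) = (-5 + I)*(3 + 2) = (-5 + I)*5 = -25 + 5*I)
P(92, 67)/(-24475) + v(56, -13 - z)/45959 = -⅙/92/(-24475) + (-25 + 5*56)/45959 = -⅙*1/92*(-1/24475) + (-25 + 280)*(1/45959) = -1/552*(-1/24475) + 255*(1/45959) = 1/13510200 + 255/45959 = 3445146959/620915281800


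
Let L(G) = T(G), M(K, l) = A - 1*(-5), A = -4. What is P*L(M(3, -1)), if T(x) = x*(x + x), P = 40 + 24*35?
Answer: 1760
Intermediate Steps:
M(K, l) = 1 (M(K, l) = -4 - 1*(-5) = -4 + 5 = 1)
P = 880 (P = 40 + 840 = 880)
T(x) = 2*x² (T(x) = x*(2*x) = 2*x²)
L(G) = 2*G²
P*L(M(3, -1)) = 880*(2*1²) = 880*(2*1) = 880*2 = 1760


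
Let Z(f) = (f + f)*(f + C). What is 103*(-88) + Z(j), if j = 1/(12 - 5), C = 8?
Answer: -444022/49 ≈ -9061.7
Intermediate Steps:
j = 1/7 ≈ 0.14286
Z(f) = 2*f*(8 + f) (Z(f) = (f + f)*(f + 8) = (2*f)*(8 + f) = 2*f*(8 + f))
103*(-88) + Z(j) = 103*(-88) + 2*(1/7)*(8 + 1/7) = -9064 + 2*(1/7)*(57/7) = -9064 + 114/49 = -444022/49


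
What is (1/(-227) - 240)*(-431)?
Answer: 23481311/227 ≈ 1.0344e+5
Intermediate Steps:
(1/(-227) - 240)*(-431) = (-1/227 - 240)*(-431) = -54481/227*(-431) = 23481311/227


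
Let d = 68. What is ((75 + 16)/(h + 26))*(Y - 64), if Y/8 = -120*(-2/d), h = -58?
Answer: 1729/17 ≈ 101.71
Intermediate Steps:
Y = 480/17 (Y = 8*(-120/(68/(-2))) = 8*(-120/(68*(-½))) = 8*(-120/(-34)) = 8*(-120*(-1/34)) = 8*(60/17) = 480/17 ≈ 28.235)
((75 + 16)/(h + 26))*(Y - 64) = ((75 + 16)/(-58 + 26))*(480/17 - 64) = (91/(-32))*(-608/17) = (91*(-1/32))*(-608/17) = -91/32*(-608/17) = 1729/17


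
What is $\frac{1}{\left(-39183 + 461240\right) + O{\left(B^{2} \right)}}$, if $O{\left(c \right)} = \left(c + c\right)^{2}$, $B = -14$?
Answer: $\frac{1}{575721} \approx 1.737 \cdot 10^{-6}$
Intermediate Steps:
$O{\left(c \right)} = 4 c^{2}$ ($O{\left(c \right)} = \left(2 c\right)^{2} = 4 c^{2}$)
$\frac{1}{\left(-39183 + 461240\right) + O{\left(B^{2} \right)}} = \frac{1}{\left(-39183 + 461240\right) + 4 \left(\left(-14\right)^{2}\right)^{2}} = \frac{1}{422057 + 4 \cdot 196^{2}} = \frac{1}{422057 + 4 \cdot 38416} = \frac{1}{422057 + 153664} = \frac{1}{575721}$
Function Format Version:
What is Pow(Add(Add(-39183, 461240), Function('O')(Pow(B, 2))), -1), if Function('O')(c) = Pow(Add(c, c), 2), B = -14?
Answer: Rational(1, 575721) ≈ 1.7370e-6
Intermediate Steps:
Function('O')(c) = Mul(4, Pow(c, 2)) (Function('O')(c) = Pow(Mul(2, c), 2) = Mul(4, Pow(c, 2)))
Pow(Add(Add(-39183, 461240), Function('O')(Pow(B, 2))), -1) = Pow(Add(Add(-39183, 461240), Mul(4, Pow(Pow(-14, 2), 2))), -1) = Pow(Add(422057, Mul(4, Pow(196, 2))), -1) = Pow(Add(422057, Mul(4, 38416)), -1) = Pow(Add(422057, 153664), -1) = Pow(575721, -1) = Rational(1, 575721)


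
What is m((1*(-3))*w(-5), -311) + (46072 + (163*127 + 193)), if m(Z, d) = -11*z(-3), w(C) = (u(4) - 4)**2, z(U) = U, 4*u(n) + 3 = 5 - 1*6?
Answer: 66999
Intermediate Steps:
u(n) = -1 (u(n) = -3/4 + (5 - 1*6)/4 = -3/4 + (5 - 6)/4 = -3/4 + (1/4)*(-1) = -3/4 - 1/4 = -1)
w(C) = 25 (w(C) = (-1 - 4)**2 = (-5)**2 = 25)
m(Z, d) = 33 (m(Z, d) = -11*(-3) = 33)
m((1*(-3))*w(-5), -311) + (46072 + (163*127 + 193)) = 33 + (46072 + (163*127 + 193)) = 33 + (46072 + (20701 + 193)) = 33 + (46072 + 20894) = 33 + 66966 = 66999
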